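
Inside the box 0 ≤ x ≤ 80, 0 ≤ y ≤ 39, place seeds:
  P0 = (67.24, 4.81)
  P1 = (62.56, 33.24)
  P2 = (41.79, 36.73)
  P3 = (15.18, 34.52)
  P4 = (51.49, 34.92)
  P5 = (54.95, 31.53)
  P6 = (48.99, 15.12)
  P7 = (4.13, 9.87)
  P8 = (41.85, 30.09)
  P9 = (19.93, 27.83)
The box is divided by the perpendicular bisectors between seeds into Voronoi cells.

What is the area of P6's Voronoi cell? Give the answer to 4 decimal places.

1. box [0,80]×[0,39]: [(0, 0) (80, 0) (80, 39) (0, 39)]
2. ⊥bis P6·P0 via (58.115,9.965): [(0, 0) (52.4855, 0) (74.5178, 39) (0, 39)]  |A|=2476.5633
3. ⊥bis P6·P1 via (55.775,24.18): [(0, 0) (52.4855, 0) (63.0624, 18.7225) (35.9859, 39) (0, 39)]  |A|=2085.8979
4. ⊥bis P6·P2 via (45.39,25.925): [(0, 10.802) (0, 0) (52.4855, 0) (63.0624, 18.7225) (50.9647, 27.7824)]  |A|=1165.5082
5. ⊥bis P6·P3 via (32.085,24.82): [(29.7241, 20.7054) (17.8434, 0) (52.4855, 0) (63.0624, 18.7225) (50.9647, 27.7824)]  |A|=820.2405
6. ⊥bis P6·P4 via (50.24,25.02): [(44.7531, 25.7128) (29.7241, 20.7054) (17.8434, 0) (52.4855, 0) (63.0624, 18.7225) (55.5483, 24.3498)]  |A|=804.8362
7. ⊥bis P6·P5 via (51.97,23.325): [(45.7379, 25.5884) (44.7531, 25.7128) (29.7241, 20.7054) (17.8434, 0) (52.4855, 0) (63.0624, 18.7225) (61.5747, 19.8366)]  |A|=786.4309
8. ⊥bis P6·P7 via (26.56,12.495): [(45.7379, 25.5884) (44.7531, 25.7128) (29.7241, 20.7054) (26.2979, 14.7344) (28.0223, 0) (52.4855, 0) (63.0624, 18.7225) (61.5747, 19.8366)]  |A|=711.4412
9. ⊥bis P6·P8 via (45.42,22.605): [(49.1085, 24.3643) (26.4364, 13.5507) (28.0223, 0) (52.4855, 0) (63.0624, 18.7225) (61.5747, 19.8366)]  |A|=624.2377
10. ⊥bis P6·P9 via (34.46,21.475): [(49.1085, 24.3643) (32.1955, 16.2975) (27.3986, 5.3298) (28.0223, 0) (52.4855, 0) (63.0624, 18.7225) (61.5747, 19.8366)]  |A|=599.2438
11. canonical 7-gon: [(49.1085, 24.3643) (32.1955, 16.2975) (27.3986, 5.3298) (28.0223, 0) (52.4855, 0) (63.0624, 18.7225) (61.5747, 19.8366)]
12. shoelace: 599.2438

Area of P6's cell: 599.2438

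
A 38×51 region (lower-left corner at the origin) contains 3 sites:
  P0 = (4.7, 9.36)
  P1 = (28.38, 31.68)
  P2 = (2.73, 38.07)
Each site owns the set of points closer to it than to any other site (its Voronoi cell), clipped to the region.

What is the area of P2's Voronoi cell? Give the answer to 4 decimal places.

Area of P2's cell: 438.9010

1. box [0,38]×[0,51]: [(0, 0) (38, 0) (38, 51) (0, 51)]
2. ⊥bis P2·P0 via (3.715,23.715): [(0, 23.4601) (38, 26.0675) (38, 51) (0, 51)]  |A|=996.9751
3. ⊥bis P2·P1 via (15.555,34.875): [(0, 23.4601) (12.9324, 24.3475) (19.5721, 51) (0, 51)]  |A|=438.901
4. canonical 4-gon: [(0, 23.4601) (12.9324, 24.3475) (19.5721, 51) (0, 51)]
5. shoelace: 438.901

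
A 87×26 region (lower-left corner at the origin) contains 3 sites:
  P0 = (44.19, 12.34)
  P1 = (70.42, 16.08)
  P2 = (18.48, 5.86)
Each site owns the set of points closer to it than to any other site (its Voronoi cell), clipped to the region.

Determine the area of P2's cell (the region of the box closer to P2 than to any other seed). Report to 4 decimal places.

Area of P2's cell: 789.1529

1. box [0,87]×[0,26]: [(0, 0) (87, 0) (87, 26) (0, 26)]
2. ⊥bis P2·P0 via (31.335,9.1): [(0, 0) (33.6286, 0) (27.0755, 26) (0, 26)]  |A|=789.1529
3. ⊥bis P2·P1 via (44.45,10.97): [(0, 0) (33.6286, 0) (27.0755, 26) (0, 26)]  |A|=789.1529
4. canonical 4-gon: [(0, 0) (33.6286, 0) (27.0755, 26) (0, 26)]
5. shoelace: 789.1529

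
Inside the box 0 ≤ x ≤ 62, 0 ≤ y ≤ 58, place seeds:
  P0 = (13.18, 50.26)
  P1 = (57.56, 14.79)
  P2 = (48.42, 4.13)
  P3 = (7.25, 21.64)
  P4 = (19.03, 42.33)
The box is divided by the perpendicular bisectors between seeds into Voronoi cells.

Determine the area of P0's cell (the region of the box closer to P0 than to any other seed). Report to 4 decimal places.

Area of P0's cell: 369.9806

1. box [0,62]×[0,58]: [(0, 0) (62, 0) (62, 58) (0, 58)]
2. ⊥bis P0·P1 via (35.37,32.525): [(0, 0) (9.3749, 0) (55.7305, 58) (0, 58)]  |A|=1888.0566
3. ⊥bis P0·P2 via (30.8,27.195): [(0, 3.666) (31.5962, 27.8033) (55.7305, 58) (0, 58)]  |A|=1699.8139
4. ⊥bis P0·P3 via (10.215,35.95): [(0, 38.0665) (34.1446, 30.9918) (55.7305, 58) (0, 58)]  |A|=1092.8998
5. ⊥bis P0·P4 via (16.105,46.295): [(0, 38.0665) (3.8652, 37.2657) (31.9718, 58) (0, 58)]  |A|=369.9806
6. canonical 4-gon: [(0, 38.0665) (3.8652, 37.2657) (31.9718, 58) (0, 58)]
7. shoelace: 369.9806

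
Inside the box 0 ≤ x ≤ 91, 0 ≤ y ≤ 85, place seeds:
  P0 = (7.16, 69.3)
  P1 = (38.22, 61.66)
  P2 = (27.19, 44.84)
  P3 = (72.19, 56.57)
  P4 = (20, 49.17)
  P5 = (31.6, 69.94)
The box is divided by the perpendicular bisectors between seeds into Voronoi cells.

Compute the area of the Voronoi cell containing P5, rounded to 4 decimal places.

1. box [0,91]×[0,85]: [(0, 0) (91, 0) (91, 85) (0, 85)]
2. ⊥bis P5·P0 via (19.38,69.62): [(21.2031, 0) (91, 0) (91, 85) (18.9773, 85)]  |A|=6027.3347
3. ⊥bis P5·P1 via (34.91,65.8): [(19.7965, 53.7165) (58.9245, 85) (18.9773, 85)]  |A|=624.8455
4. ⊥bis P5·P2 via (29.395,57.39): [(19.6555, 59.1012) (25.2927, 58.1108) (58.9245, 85) (18.9773, 85)]  |A|=609.7379
5. ⊥bis P5·P3 via (51.895,63.255): [(19.6555, 59.1012) (25.2927, 58.1108) (58.9245, 85) (18.9773, 85)]  |A|=609.7379
6. ⊥bis P5·P4 via (25.8,59.555): [(19.5522, 63.0444) (26.5648, 59.1279) (58.9245, 85) (18.9773, 85)]  |A|=592.6174
7. canonical 4-gon: [(19.5522, 63.0444) (26.5648, 59.1279) (58.9245, 85) (18.9773, 85)]
8. shoelace: 592.6174

Area of P5's cell: 592.6174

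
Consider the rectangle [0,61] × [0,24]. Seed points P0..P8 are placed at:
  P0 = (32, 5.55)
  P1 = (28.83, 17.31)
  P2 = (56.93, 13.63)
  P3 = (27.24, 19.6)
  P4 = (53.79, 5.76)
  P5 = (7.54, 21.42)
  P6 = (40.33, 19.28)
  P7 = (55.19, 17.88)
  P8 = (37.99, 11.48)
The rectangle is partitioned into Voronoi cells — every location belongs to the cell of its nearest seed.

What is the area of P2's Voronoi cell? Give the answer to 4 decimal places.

Area of P2's cell: 66.0357

1. box [0,61]×[0,24]: [(0, 0) (61, 0) (61, 24) (0, 24)]
2. ⊥bis P2·P0 via (44.465,9.59): [(47.5732, 0) (61, 0) (61, 24) (39.7946, 24)]  |A|=415.5864
3. ⊥bis P2·P1 via (42.88,15.47): [(42.7877, 14.7652) (47.5732, 0) (61, 0) (61, 24) (43.9971, 24)]  |A|=396.1817
4. ⊥bis P2·P3 via (42.085,16.615): [(42.7877, 14.7652) (47.5732, 0) (61, 0) (61, 24) (43.9971, 24)]  |A|=396.1817
5. ⊥bis P2·P4 via (55.36,9.695): [(42.7877, 14.7652) (42.8078, 14.7031) (61, 7.4447) (61, 24) (43.9971, 24)]  |A|=229.7557
6. ⊥bis P2·P5 via (32.235,17.525): [(42.7877, 14.7652) (42.8078, 14.7031) (61, 7.4447) (61, 24) (43.9971, 24)]  |A|=229.7557
7. ⊥bis P2·P6 via (48.63,16.455): [(47.4089, 12.8674) (61, 7.4447) (61, 24) (51.198, 24)]  |A|=167.063
8. ⊥bis P2·P7 via (56.06,15.755): [(48.2182, 12.5445) (61, 7.4447) (61, 17.7775)]  |A|=66.0357
9. ⊥bis P2·P8 via (47.46,12.555): [(48.2182, 12.5445) (61, 7.4447) (61, 17.7775)]  |A|=66.0357
10. canonical 3-gon: [(48.2182, 12.5445) (61, 7.4447) (61, 17.7775)]
11. shoelace: 66.0357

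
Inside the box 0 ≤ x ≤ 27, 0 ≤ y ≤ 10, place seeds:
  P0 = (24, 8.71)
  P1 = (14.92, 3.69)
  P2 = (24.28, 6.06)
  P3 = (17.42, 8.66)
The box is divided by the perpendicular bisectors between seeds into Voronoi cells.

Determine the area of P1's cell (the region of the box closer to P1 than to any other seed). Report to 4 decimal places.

Area of P1's cell: 168.3610

1. box [0,27]×[0,10]: [(0, 0) (27, 0) (27, 10) (0, 10)]
2. ⊥bis P1·P0 via (19.46,6.2): [(0, 0) (22.8878, 0) (17.3591, 10) (0, 10)]  |A|=201.2344
3. ⊥bis P1·P2 via (19.6,4.875): [(0, 0) (20.8344, 0) (19.0993, 6.8524) (17.3591, 10) (0, 10)]  |A|=194.1991
4. ⊥bis P1·P3 via (16.17,6.175): [(0, 0) (20.8344, 0) (19.7234, 4.3876) (8.5659, 10) (0, 10)]  |A|=168.361
5. canonical 5-gon: [(0, 0) (20.8344, 0) (19.7234, 4.3876) (8.5659, 10) (0, 10)]
6. shoelace: 168.361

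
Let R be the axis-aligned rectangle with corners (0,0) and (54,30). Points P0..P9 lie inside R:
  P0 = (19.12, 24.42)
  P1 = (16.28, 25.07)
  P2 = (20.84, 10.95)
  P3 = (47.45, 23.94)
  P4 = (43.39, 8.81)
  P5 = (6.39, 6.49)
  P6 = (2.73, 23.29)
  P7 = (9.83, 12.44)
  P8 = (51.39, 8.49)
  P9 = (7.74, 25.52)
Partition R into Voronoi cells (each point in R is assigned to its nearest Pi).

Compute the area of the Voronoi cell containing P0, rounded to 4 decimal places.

Area of P0's cell: 184.2298

1. box [0,54]×[0,30]: [(0, 0) (54, 0) (54, 30) (0, 30)]
2. ⊥bis P0·P1 via (17.7,24.745): [(12.0365, 0) (54, 0) (54, 30) (18.9027, 30)]  |A|=1155.9111
3. ⊥bis P0·P2 via (19.98,17.685): [(15.9669, 17.1726) (54, 22.0291) (54, 30) (18.9027, 30)]  |A|=376.6841
4. ⊥bis P0·P3 via (33.285,24.18): [(15.9669, 17.1726) (33.2036, 19.3735) (33.3836, 30) (18.9027, 30)]  |A|=184.2608
5. ⊥bis P0·P4 via (31.255,16.615): [(15.9669, 17.1726) (33.0136, 19.3493) (33.2083, 19.6519) (33.3836, 30) (18.9027, 30)]  |A|=184.2344
6. ⊥bis P0·P5 via (12.755,15.455): [(15.9669, 17.1726) (33.0136, 19.3493) (33.2083, 19.6519) (33.3836, 30) (18.9027, 30)]  |A|=184.2344
7. ⊥bis P0·P6 via (10.925,23.855): [(15.9669, 17.1726) (33.0136, 19.3493) (33.2083, 19.6519) (33.3836, 30) (18.9027, 30)]  |A|=184.2344
8. ⊥bis P0·P7 via (14.475,18.43): [(15.9864, 17.258) (16.0782, 17.1868) (33.0136, 19.3493) (33.2083, 19.6519) (33.3836, 30) (18.9027, 30)]  |A|=184.2298
9. ⊥bis P0·P8 via (35.255,16.455): [(15.9864, 17.258) (16.0782, 17.1868) (33.0136, 19.3493) (33.2083, 19.6519) (33.3836, 30) (18.9027, 30)]  |A|=184.2298
10. ⊥bis P0·P9 via (13.43,24.97): [(15.9864, 17.258) (16.0782, 17.1868) (33.0136, 19.3493) (33.2083, 19.6519) (33.3836, 30) (18.9027, 30)]  |A|=184.2298
11. canonical 6-gon: [(15.9864, 17.258) (16.0782, 17.1868) (33.0136, 19.3493) (33.2083, 19.6519) (33.3836, 30) (18.9027, 30)]
12. shoelace: 184.2298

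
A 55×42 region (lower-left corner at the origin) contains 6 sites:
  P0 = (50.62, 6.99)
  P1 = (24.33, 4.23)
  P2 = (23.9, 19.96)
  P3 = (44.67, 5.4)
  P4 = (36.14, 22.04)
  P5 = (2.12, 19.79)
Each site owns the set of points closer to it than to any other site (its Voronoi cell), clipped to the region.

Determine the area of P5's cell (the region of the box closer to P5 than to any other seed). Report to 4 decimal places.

Area of P5's cell: 496.7902

1. box [0,55]×[0,42]: [(0, 0) (55, 0) (55, 42) (0, 42)]
2. ⊥bis P5·P0 via (26.37,13.39): [(0, 0) (22.8361, 0) (33.9207, 42) (0, 42)]  |A|=1191.8933
3. ⊥bis P5·P1 via (13.225,12.01): [(0, 0) (4.811, 0) (33.7304, 41.2789) (33.9207, 42) (0, 42)]  |A|=819.8635
4. ⊥bis P5·P2 via (13.01,19.875): [(0, 0) (4.811, 0) (13.0731, 11.7932) (12.8373, 42) (0, 42)]  |A|=496.7902
5. ⊥bis P5·P3 via (23.395,12.595): [(0, 0) (4.811, 0) (13.0731, 11.7932) (12.8373, 42) (0, 42)]  |A|=496.7902
6. ⊥bis P5·P4 via (19.13,20.915): [(0, 0) (4.811, 0) (13.0731, 11.7932) (12.8373, 42) (0, 42)]  |A|=496.7902
7. canonical 5-gon: [(0, 0) (4.811, 0) (13.0731, 11.7932) (12.8373, 42) (0, 42)]
8. shoelace: 496.7902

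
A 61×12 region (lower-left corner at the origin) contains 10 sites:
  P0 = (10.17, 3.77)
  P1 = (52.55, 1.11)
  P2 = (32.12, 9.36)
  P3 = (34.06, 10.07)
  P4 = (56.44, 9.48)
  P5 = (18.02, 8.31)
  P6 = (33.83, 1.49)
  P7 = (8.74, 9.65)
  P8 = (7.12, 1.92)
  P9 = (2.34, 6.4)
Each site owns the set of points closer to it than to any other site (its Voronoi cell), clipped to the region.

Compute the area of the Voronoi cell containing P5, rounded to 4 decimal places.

1. box [0,61]×[0,12]: [(0, 0) (61, 0) (61, 12) (0, 12)]
2. ⊥bis P5·P0 via (14.095,6.04): [(17.5882, 0) (61, 0) (61, 12) (10.6481, 12)]  |A|=562.5824
3. ⊥bis P5·P1 via (35.285,4.71): [(17.5882, 0) (34.3029, 0) (36.8051, 12) (10.6481, 12)]  |A|=257.2302
4. ⊥bis P5·P2 via (25.07,8.835): [(17.5882, 0) (25.7279, 0) (24.8343, 12) (10.6481, 12)]  |A|=133.9558
5. ⊥bis P5·P3 via (26.04,9.19): [(17.5882, 0) (25.7279, 0) (24.8343, 12) (10.6481, 12)]  |A|=133.9558
6. ⊥bis P5·P4 via (37.23,8.895): [(17.5882, 0) (25.7279, 0) (24.8343, 12) (10.6481, 12)]  |A|=133.9558
7. ⊥bis P5·P6 via (25.925,4.9): [(17.5882, 0) (23.8113, 0) (25.4458, 3.789) (24.8343, 12) (10.6481, 12)]  |A|=130.3247
8. ⊥bis P5·P7 via (13.38,8.98): [(13.1831, 7.6167) (17.5882, 0) (23.8113, 0) (25.4458, 3.789) (24.8343, 12) (13.8161, 12)]  |A|=123.3815
9. ⊥bis P5·P8 via (12.57,5.115): [(13.1831, 7.6167) (17.5882, 0) (23.8113, 0) (25.4458, 3.789) (24.8343, 12) (13.8161, 12)]  |A|=123.3815
10. ⊥bis P5·P9 via (10.18,7.355): [(13.1831, 7.6167) (17.5882, 0) (23.8113, 0) (25.4458, 3.789) (24.8343, 12) (13.8161, 12)]  |A|=123.3815
11. canonical 6-gon: [(13.1831, 7.6167) (17.5882, 0) (23.8113, 0) (25.4458, 3.789) (24.8343, 12) (13.8161, 12)]
12. shoelace: 123.3815

Area of P5's cell: 123.3815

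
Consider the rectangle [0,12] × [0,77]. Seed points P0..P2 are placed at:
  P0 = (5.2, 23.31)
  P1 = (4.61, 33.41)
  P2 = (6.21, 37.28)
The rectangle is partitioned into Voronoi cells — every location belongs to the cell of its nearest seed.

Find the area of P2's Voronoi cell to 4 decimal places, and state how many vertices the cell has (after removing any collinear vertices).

1. box [0,12]×[0,77]: [(0, 0) (12, 0) (12, 77) (0, 77)]
2. ⊥bis P2·P0 via (5.705,30.295): [(0, 30.7075) (12, 29.8399) (12, 77) (0, 77)]  |A|=560.7159
3. ⊥bis P2·P1 via (5.41,35.345): [(0, 37.5817) (12, 32.6205) (12, 77) (0, 77)]  |A|=502.7871
4. canonical 4-gon: [(0, 37.5817) (12, 32.6205) (12, 77) (0, 77)]
5. shoelace: 502.7871

Area of P2's cell: 502.7871 (4 vertices)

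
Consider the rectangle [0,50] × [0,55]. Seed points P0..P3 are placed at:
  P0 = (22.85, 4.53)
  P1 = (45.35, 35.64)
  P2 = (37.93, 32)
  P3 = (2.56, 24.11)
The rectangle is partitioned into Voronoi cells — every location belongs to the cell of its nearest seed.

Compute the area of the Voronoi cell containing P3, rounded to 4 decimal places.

1. box [0,50]×[0,55]: [(0, 0) (50, 0) (50, 55) (0, 55)]
2. ⊥bis P3·P0 via (12.705,14.32): [(0, 1.1543) (50, 52.9674) (50, 55) (0, 55)]  |A|=1396.9582
3. ⊥bis P3·P1 via (23.955,29.875): [(0, 1.1543) (24.7759, 26.8286) (17.1849, 55) (0, 55)]  |A|=909.0991
4. ⊥bis P3·P2 via (20.245,28.055): [(0, 1.1543) (21.3179, 23.2452) (14.2344, 55) (0, 55)]  |A|=799.9436
5. canonical 4-gon: [(0, 1.1543) (21.3179, 23.2452) (14.2344, 55) (0, 55)]
6. shoelace: 799.9436

Area of P3's cell: 799.9436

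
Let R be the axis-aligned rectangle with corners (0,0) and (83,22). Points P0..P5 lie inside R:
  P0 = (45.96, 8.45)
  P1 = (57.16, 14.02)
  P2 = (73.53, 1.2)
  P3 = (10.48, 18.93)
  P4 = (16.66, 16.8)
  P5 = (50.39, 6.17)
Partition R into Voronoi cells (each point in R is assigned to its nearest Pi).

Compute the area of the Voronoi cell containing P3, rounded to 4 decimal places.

1. box [0,83]×[0,22]: [(0, 0) (83, 0) (83, 22) (0, 22)]
2. ⊥bis P3·P0 via (28.22,13.69): [(0, 0) (24.1763, 0) (30.6746, 22) (0, 22)]  |A|=603.3595
3. ⊥bis P3·P1 via (33.82,16.475): [(0, 0) (24.1763, 0) (30.6746, 22) (0, 22)]  |A|=603.3595
4. ⊥bis P3·P2 via (42.005,10.065): [(0, 0) (24.1763, 0) (30.6746, 22) (0, 22)]  |A|=603.3595
5. ⊥bis P3·P4 via (13.57,17.865): [(0, 0) (7.4126, 0) (14.9952, 22) (0, 22)]  |A|=246.486
6. ⊥bis P3·P5 via (30.435,12.55): [(0, 0) (7.4126, 0) (14.9952, 22) (0, 22)]  |A|=246.486
7. canonical 4-gon: [(0, 0) (7.4126, 0) (14.9952, 22) (0, 22)]
8. shoelace: 246.486

Area of P3's cell: 246.4860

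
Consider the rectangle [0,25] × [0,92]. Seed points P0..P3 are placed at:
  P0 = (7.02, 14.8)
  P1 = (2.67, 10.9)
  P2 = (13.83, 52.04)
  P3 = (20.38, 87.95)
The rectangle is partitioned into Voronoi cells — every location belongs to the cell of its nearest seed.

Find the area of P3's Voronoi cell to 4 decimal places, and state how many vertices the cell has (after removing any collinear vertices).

Area of P3's cell: 529.1261 (4 vertices)

1. box [0,25]×[0,92]: [(0, 0) (25, 0) (25, 92) (0, 92)]
2. ⊥bis P3·P0 via (13.7,51.375): [(0, 53.8771) (25, 49.3112) (25, 92) (0, 92)]  |A|=1010.1458
3. ⊥bis P3·P1 via (11.525,49.425): [(0, 53.8771) (25, 49.3112) (25, 92) (0, 92)]  |A|=1010.1458
4. ⊥bis P3·P2 via (17.105,69.995): [(0, 73.115) (25, 68.5549) (25, 92) (0, 92)]  |A|=529.1261
5. canonical 4-gon: [(0, 73.115) (25, 68.5549) (25, 92) (0, 92)]
6. shoelace: 529.1261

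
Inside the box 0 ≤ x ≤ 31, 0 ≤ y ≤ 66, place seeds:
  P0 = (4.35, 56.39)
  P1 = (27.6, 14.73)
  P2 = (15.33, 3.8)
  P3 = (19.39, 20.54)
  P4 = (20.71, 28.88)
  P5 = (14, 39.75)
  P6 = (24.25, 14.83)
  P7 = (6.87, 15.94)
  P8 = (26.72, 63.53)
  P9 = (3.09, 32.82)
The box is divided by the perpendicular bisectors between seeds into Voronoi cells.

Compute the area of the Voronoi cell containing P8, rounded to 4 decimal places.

Area of P8's cell: 245.6125

1. box [0,31]×[0,66]: [(0, 0) (31, 0) (31, 66) (0, 66)]
2. ⊥bis P8·P0 via (15.535,59.96): [(31, 11.5073) (31, 66) (13.6072, 66)]  |A|=473.8909
3. ⊥bis P8·P1 via (27.16,39.13): [(22.2119, 39.0408) (31, 39.1992) (31, 66) (13.6072, 66)]  |A|=352.2119
4. ⊥bis P8·P2 via (21.025,33.665): [(22.2119, 39.0408) (31, 39.1992) (31, 66) (13.6072, 66)]  |A|=352.2119
5. ⊥bis P8·P3 via (23.055,42.035): [(21.1527, 42.3593) (31, 40.6803) (31, 66) (13.6072, 66)]  |A|=330.2537
6. ⊥bis P8·P4 via (23.715,46.205): [(19.7032, 46.9008) (31, 44.9414) (31, 66) (13.6072, 66)]  |A|=285.0416
7. ⊥bis P8·P5 via (20.36,51.64): [(17.7439, 53.0394) (31, 45.9486) (31, 66) (13.6072, 66)]  |A|=245.6125
8. ⊥bis P8·P6 via (25.485,39.18): [(17.7439, 53.0394) (31, 45.9486) (31, 66) (13.6072, 66)]  |A|=245.6125
9. ⊥bis P8·P7 via (16.795,39.735): [(17.7439, 53.0394) (31, 45.9486) (31, 66) (13.6072, 66)]  |A|=245.6125
10. ⊥bis P8·P9 via (14.905,48.175): [(17.7439, 53.0394) (31, 45.9486) (31, 66) (13.6072, 66)]  |A|=245.6125
11. canonical 4-gon: [(17.7439, 53.0394) (31, 45.9486) (31, 66) (13.6072, 66)]
12. shoelace: 245.6125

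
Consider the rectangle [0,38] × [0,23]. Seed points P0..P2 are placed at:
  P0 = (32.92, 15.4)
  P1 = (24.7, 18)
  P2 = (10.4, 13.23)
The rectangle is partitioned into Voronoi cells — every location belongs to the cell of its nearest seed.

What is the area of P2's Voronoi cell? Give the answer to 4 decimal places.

Area of P2's cell: 435.2204

1. box [0,38]×[0,23]: [(0, 0) (38, 0) (38, 23) (0, 23)]
2. ⊥bis P2·P0 via (21.66,14.315): [(0, 0) (23.0394, 0) (20.8231, 23) (0, 23)]  |A|=504.4188
3. ⊥bis P2·P1 via (17.55,15.615): [(0, 0) (22.7586, 0) (15.0866, 23) (0, 23)]  |A|=435.2204
4. canonical 4-gon: [(0, 0) (22.7586, 0) (15.0866, 23) (0, 23)]
5. shoelace: 435.2204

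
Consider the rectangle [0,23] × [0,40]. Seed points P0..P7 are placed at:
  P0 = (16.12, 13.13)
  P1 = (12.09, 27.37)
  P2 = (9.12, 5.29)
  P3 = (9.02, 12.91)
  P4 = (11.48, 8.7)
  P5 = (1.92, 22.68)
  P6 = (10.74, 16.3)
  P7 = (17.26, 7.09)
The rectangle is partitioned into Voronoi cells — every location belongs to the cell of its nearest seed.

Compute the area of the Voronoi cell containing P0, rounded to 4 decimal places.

1. box [0,23]×[0,40]: [(0, 0) (23, 0) (23, 40) (0, 40)]
2. ⊥bis P0·P1 via (14.105,20.25): [(0, 16.2582) (0, 0) (23, 0) (23, 22.7673)]  |A|=448.7937
3. ⊥bis P0·P2 via (12.62,9.21): [(3.5886, 17.2738) (22.9352, 0) (23, 0) (23, 22.7673)]  |A|=221.5331
4. ⊥bis P0·P3 via (12.57,13.02): [(12.3613, 19.7565) (12.69, 9.1475) (22.9352, 0) (23, 0) (23, 22.7673)]  |A|=174.5902
5. ⊥bis P0·P4 via (13.8,10.915): [(12.3613, 19.7565) (12.5962, 12.1759) (23, 1.2789) (23, 22.7673)]  |A|=152.4589
6. ⊥bis P0·P5 via (9.02,17.905): [(12.3613, 19.7565) (12.5962, 12.1759) (23, 1.2789) (23, 22.7673)]  |A|=152.4589
7. ⊥bis P0·P6 via (13.43,14.715): [(17.2089, 21.1284) (12.5631, 13.2437) (12.5962, 12.1759) (23, 1.2789) (23, 22.7673)]  |A|=136.5345
8. ⊥bis P0·P7 via (16.69,10.11): [(17.2089, 21.1284) (12.5631, 13.2437) (12.5962, 12.1759) (14.8925, 9.7707) (23, 11.301) (23, 22.7673)]  |A|=95.9074
9. canonical 6-gon: [(17.2089, 21.1284) (12.5631, 13.2437) (12.5962, 12.1759) (14.8925, 9.7707) (23, 11.301) (23, 22.7673)]
10. shoelace: 95.9074

Area of P0's cell: 95.9074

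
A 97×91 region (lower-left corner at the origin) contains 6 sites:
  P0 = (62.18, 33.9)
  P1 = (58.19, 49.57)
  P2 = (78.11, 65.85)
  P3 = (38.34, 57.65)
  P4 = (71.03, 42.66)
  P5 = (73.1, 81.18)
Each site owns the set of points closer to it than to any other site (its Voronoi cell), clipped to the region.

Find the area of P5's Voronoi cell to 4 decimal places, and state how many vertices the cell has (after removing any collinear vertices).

Area of P5's cell: 863.2978 (5 vertices)

1. box [0,97]×[0,91]: [(0, 0) (97, 0) (97, 91) (0, 91)]
2. ⊥bis P5·P0 via (67.64,57.54): [(0, 73.1624) (97, 50.7589) (97, 91) (0, 91)]  |A|=2816.816
3. ⊥bis P5·P1 via (65.645,65.375): [(96.2788, 50.9254) (97, 50.7589) (97, 91) (11.3186, 91)]  |A|=1731.3318
4. ⊥bis P5·P2 via (75.605,73.515): [(59.5273, 68.2606) (97, 80.5071) (97, 91) (11.3186, 91)]  |A|=1170.7684
5. ⊥bis P5·P3 via (55.72,69.415): [(55.0821, 70.3574) (59.5273, 68.2606) (97, 80.5071) (97, 91) (41.1085, 91)]  |A|=863.2978
6. ⊥bis P5·P4 via (72.065,61.92): [(55.0821, 70.3574) (59.5273, 68.2606) (97, 80.5071) (97, 91) (41.1085, 91)]  |A|=863.2978
7. canonical 5-gon: [(55.0821, 70.3574) (59.5273, 68.2606) (97, 80.5071) (97, 91) (41.1085, 91)]
8. shoelace: 863.2978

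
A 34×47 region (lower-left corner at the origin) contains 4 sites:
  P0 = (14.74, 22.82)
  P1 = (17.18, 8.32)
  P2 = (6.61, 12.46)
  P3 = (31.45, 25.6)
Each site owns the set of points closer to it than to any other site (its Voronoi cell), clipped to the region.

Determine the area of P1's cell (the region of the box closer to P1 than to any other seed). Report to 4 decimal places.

1. box [0,34]×[0,47]: [(0, 0) (34, 0) (34, 47) (0, 47)]
2. ⊥bis P1·P0 via (15.96,15.57): [(0, 12.8843) (0, 0) (34, 0) (34, 18.6057)]  |A|=535.3302
3. ⊥bis P1·P2 via (11.895,10.39): [(13.7802, 15.2032) (7.8255, 0) (34, 0) (34, 18.6057)]  |A|=387.0697
4. ⊥bis P1·P3 via (24.315,16.96): [(24.299, 16.9732) (13.7802, 15.2032) (7.8255, 0) (34, 0) (34, 8.962)]  |A|=340.2929
5. canonical 5-gon: [(24.299, 16.9732) (13.7802, 15.2032) (7.8255, 0) (34, 0) (34, 8.962)]
6. shoelace: 340.2929

Area of P1's cell: 340.2929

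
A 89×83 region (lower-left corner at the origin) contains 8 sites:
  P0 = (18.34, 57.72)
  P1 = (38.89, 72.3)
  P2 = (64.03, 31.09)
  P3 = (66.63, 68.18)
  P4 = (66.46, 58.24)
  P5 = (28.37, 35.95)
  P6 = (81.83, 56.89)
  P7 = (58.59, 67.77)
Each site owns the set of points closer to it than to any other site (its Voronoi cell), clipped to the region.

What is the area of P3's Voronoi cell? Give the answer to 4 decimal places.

Area of P3's cell: 390.8328

1. box [0,89]×[0,83]: [(0, 0) (89, 0) (89, 83) (0, 83)]
2. ⊥bis P3·P0 via (42.485,62.95): [(56.1205, 0) (89, 0) (89, 83) (38.142, 83)]  |A|=3475.107
3. ⊥bis P3·P1 via (52.76,70.24): [(47.9382, 37.7747) (56.1205, 0) (89, 0) (89, 83) (54.6551, 83)]  |A|=3101.7009
4. ⊥bis P3·P2 via (65.33,49.635): [(49.8608, 50.7194) (89, 47.9757) (89, 83) (54.6551, 83)]  |A|=1239.748
5. ⊥bis P3·P4 via (66.545,63.21): [(51.7535, 63.463) (89, 62.826) (89, 83) (54.6551, 83)]  |A|=711.2048
6. ⊥bis P3·P5 via (47.5,52.065): [(51.7535, 63.463) (89, 62.826) (89, 83) (54.6551, 83)]  |A|=711.2048
7. ⊥bis P3·P6 via (74.23,62.535): [(51.7535, 63.463) (74.6287, 63.0717) (89, 82.4202) (89, 83) (54.6551, 83)]  |A|=570.4071
8. ⊥bis P3·P7 via (62.61,67.975): [(62.8498, 63.2732) (74.6287, 63.0717) (89, 82.4202) (89, 83) (61.8438, 83)]  |A|=390.8328
9. canonical 5-gon: [(62.8498, 63.2732) (74.6287, 63.0717) (89, 82.4202) (89, 83) (61.8438, 83)]
10. shoelace: 390.8328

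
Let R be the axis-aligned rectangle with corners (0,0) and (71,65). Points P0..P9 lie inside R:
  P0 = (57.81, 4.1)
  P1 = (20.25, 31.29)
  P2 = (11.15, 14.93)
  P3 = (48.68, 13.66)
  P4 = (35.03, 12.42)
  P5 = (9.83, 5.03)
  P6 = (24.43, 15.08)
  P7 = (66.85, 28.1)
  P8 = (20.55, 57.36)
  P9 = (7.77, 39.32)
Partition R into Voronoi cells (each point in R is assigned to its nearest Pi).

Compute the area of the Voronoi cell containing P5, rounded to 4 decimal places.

1. box [0,71]×[0,65]: [(0, 0) (71, 0) (71, 65) (0, 65)]
2. ⊥bis P5·P0 via (33.82,4.565): [(0, 0) (33.7315, 0) (34.9914, 65) (0, 65)]  |A|=2233.4953
3. ⊥bis P5·P1 via (15.04,18.16): [(0, 24.1279) (0, 0) (33.7315, 0) (33.9382, 10.6612)]  |A|=589.2371
4. ⊥bis P5·P2 via (10.49,9.98): [(0, 11.3787) (0, 0) (33.7315, 0) (33.8645, 6.8634)]  |A|=308.423
5. ⊥bis P5·P3 via (29.255,9.345): [(29.6824, 7.421) (0, 11.3787) (0, 0) (31.3309, 0)]  |A|=285.1264
6. ⊥bis P5·P4 via (22.43,8.725): [(22.5328, 8.3743) (0, 11.3787) (0, 0) (24.9886, 0)]  |A|=232.8279
7. ⊥bis P5·P6 via (17.13,10.055): [(17.8579, 8.9976) (0, 11.3787) (0, 0) (24.0514, 0)]  |A|=209.8021
8. ⊥bis P5·P7 via (38.34,16.565): [(17.8579, 8.9976) (0, 11.3787) (0, 0) (24.0514, 0)]  |A|=209.8021
9. ⊥bis P5·P8 via (15.19,31.195): [(17.8579, 8.9976) (0, 11.3787) (0, 0) (24.0514, 0)]  |A|=209.8021
10. ⊥bis P5·P9 via (8.8,22.175): [(17.8579, 8.9976) (0, 11.3787) (0, 0) (24.0514, 0)]  |A|=209.8021
11. canonical 4-gon: [(17.8579, 8.9976) (0, 11.3787) (0, 0) (24.0514, 0)]
12. shoelace: 209.8021

Area of P5's cell: 209.8021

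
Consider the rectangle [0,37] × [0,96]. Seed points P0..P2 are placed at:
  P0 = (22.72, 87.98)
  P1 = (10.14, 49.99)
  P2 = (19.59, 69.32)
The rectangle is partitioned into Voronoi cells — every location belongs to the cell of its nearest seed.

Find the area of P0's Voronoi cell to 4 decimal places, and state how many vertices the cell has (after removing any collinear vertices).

1. box [0,37]×[0,96]: [(0, 0) (37, 0) (37, 96) (0, 96)]
2. ⊥bis P0·P1 via (16.43,68.985): [(0, 74.4256) (37, 62.1735) (37, 96) (0, 96)]  |A|=1024.917
3. ⊥bis P0·P2 via (21.155,78.65): [(0, 82.1985) (37, 75.9922) (37, 96) (0, 96)]  |A|=625.4722
4. canonical 4-gon: [(0, 82.1985) (37, 75.9922) (37, 96) (0, 96)]
5. shoelace: 625.4722

Area of P0's cell: 625.4722 (4 vertices)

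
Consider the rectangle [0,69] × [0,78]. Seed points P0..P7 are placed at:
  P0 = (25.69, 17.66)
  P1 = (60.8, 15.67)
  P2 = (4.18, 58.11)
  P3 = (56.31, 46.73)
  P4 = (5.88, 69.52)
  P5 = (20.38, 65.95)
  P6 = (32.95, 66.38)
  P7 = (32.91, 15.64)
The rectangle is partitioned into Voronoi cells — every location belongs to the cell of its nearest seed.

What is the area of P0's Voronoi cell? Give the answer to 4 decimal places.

Area of P0's cell: 1135.9725

1. box [0,69]×[0,78]: [(0, 0) (69, 0) (69, 78) (0, 78)]
2. ⊥bis P0·P1 via (43.245,16.665): [(0, 0) (42.3004, 0) (46.7214, 78) (0, 78)]  |A|=3471.8522
3. ⊥bis P0·P2 via (14.935,37.885): [(0, 29.9431) (0, 0) (42.3004, 0) (45.3649, 54.0666)]  |A|=1822.7028
4. ⊥bis P0·P3 via (41,32.195): [(28.666, 45.1867) (0, 29.9431) (0, 0) (42.3004, 0) (43.9492, 29.0886)]  |A|=1620.4354
5. ⊥bis P0·P4 via (15.785,43.59): [(28.666, 45.1867) (0, 29.9431) (0, 0) (42.3004, 0) (43.9492, 29.0886)]  |A|=1620.4354
6. ⊥bis P0·P5 via (23.035,41.805): [(31.0407, 42.6853) (22.1168, 41.704) (0, 29.9431) (0, 0) (42.3004, 0) (43.9492, 29.0886)]  |A|=1608.1092
7. ⊥bis P0·P6 via (29.32,42.02): [(32.06, 41.6117) (27.4816, 42.294) (22.1168, 41.704) (0, 29.9431) (0, 0) (42.3004, 0) (43.9492, 29.0886)]  |A|=1605.9992
8. ⊥bis P0·P7 via (29.3,16.65): [(35.3223, 38.1754) (32.06, 41.6117) (27.4816, 42.294) (22.1168, 41.704) (0, 29.9431) (0, 0) (24.6417, 0)]  |A|=1135.9725
9. canonical 7-gon: [(35.3223, 38.1754) (32.06, 41.6117) (27.4816, 42.294) (22.1168, 41.704) (0, 29.9431) (0, 0) (24.6417, 0)]
10. shoelace: 1135.9725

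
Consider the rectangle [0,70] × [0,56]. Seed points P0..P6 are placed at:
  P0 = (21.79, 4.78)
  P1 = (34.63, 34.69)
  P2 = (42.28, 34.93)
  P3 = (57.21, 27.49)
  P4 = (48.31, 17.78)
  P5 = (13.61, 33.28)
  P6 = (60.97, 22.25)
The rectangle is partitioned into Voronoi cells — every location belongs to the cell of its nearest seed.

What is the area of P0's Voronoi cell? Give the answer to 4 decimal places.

1. box [0,70]×[0,56]: [(0, 0) (70, 0) (70, 56) (0, 56)]
2. ⊥bis P0·P1 via (28.21,19.735): [(0, 31.8452) (0, 0) (70, 0) (70, 1.7951)]  |A|=1177.4095
3. ⊥bis P0·P2 via (32.035,19.855): [(39.0743, 15.0711) (0, 31.8452) (0, 0) (61.2506, 0)]  |A|=1083.7214
4. ⊥bis P0·P3 via (39.5,16.135): [(41.0376, 13.7368) (39.0743, 15.0711) (0, 31.8452) (0, 0) (49.8452, 0)]  |A|=1005.3842
5. ⊥bis P0·P4 via (35.05,11.28): [(31.6238, 18.2695) (0, 31.8452) (0, 0) (40.5794, 0)]  |A|=874.2158
6. ⊥bis P0·P5 via (17.7,19.03): [(31.6238, 18.2695) (24.9829, 21.1203) (0, 13.9498) (0, 0) (40.5794, 0)]  |A|=650.6756
7. ⊥bis P0·P6 via (41.38,13.515): [(31.6238, 18.2695) (24.9829, 21.1203) (0, 13.9498) (0, 0) (40.5794, 0)]  |A|=650.6756
8. canonical 5-gon: [(31.6238, 18.2695) (24.9829, 21.1203) (0, 13.9498) (0, 0) (40.5794, 0)]
9. shoelace: 650.6756

Area of P0's cell: 650.6756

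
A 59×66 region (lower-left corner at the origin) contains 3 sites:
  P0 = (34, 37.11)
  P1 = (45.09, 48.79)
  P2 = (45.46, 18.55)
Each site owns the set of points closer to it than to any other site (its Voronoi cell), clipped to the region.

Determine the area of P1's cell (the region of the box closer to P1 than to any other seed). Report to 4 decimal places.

1. box [0,59]×[0,66]: [(0, 0) (59, 0) (59, 66) (0, 66)]
2. ⊥bis P1·P0 via (39.545,42.95): [(59, 24.4777) (59, 66) (15.2687, 66)]  |A|=907.9108
3. ⊥bis P1·P2 via (45.275,33.67): [(49.2673, 33.7188) (59, 33.8379) (59, 66) (15.2687, 66)]  |A|=862.3607
4. canonical 4-gon: [(49.2673, 33.7188) (59, 33.8379) (59, 66) (15.2687, 66)]
5. shoelace: 862.3607

Area of P1's cell: 862.3607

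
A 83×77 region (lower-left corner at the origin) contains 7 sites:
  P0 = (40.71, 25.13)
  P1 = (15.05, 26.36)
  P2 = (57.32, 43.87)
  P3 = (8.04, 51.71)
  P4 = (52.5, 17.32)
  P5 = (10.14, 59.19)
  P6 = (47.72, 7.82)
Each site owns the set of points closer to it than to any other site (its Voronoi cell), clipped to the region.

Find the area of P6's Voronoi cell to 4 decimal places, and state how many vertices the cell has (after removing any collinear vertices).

1. box [0,83]×[0,77]: [(0, 0) (83, 0) (83, 77) (0, 77)]
2. ⊥bis P6·P0 via (44.215,16.475): [(3.5328, 0) (83, 0) (83, 32.1817)]  |A|=1278.6946
3. ⊥bis P6·P1 via (31.385,17.09): [(27.1035, 9.5454) (21.6865, 0) (83, 0) (83, 32.1817)]  |A|=1192.0524
4. ⊥bis P6·P2 via (52.52,25.845): [(61.4684, 23.4621) (27.1035, 9.5454) (21.6865, 0) (83, 0) (83, 17.7283)]  |A|=1036.4497
5. ⊥bis P6·P3 via (27.88,29.765): [(61.4684, 23.4621) (27.1035, 9.5454) (21.6865, 0) (83, 0) (83, 17.7283)]  |A|=1036.4497
6. ⊥bis P6·P4 via (50.11,12.57): [(43.1811, 16.0563) (27.1035, 9.5454) (21.6865, 0) (75.0922, 0)]  |A|=487.8481
7. ⊥bis P6·P5 via (28.93,33.505): [(43.1811, 16.0563) (27.1035, 9.5454) (21.6865, 0) (75.0922, 0)]  |A|=487.8481
8. canonical 4-gon: [(43.1811, 16.0563) (27.1035, 9.5454) (21.6865, 0) (75.0922, 0)]
9. shoelace: 487.8481

Area of P6's cell: 487.8481 (4 vertices)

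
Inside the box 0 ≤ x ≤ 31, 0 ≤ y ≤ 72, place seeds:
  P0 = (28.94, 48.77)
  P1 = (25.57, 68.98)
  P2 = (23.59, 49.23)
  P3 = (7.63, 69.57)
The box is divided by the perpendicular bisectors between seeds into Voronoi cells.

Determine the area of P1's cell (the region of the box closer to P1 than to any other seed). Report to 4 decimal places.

Area of P1's cell: 183.8607

1. box [0,31]×[0,72]: [(0, 0) (31, 0) (31, 72) (0, 72)]
2. ⊥bis P1·P0 via (27.255,58.875): [(0, 54.3303) (31, 59.4995) (31, 72) (0, 72)]  |A|=467.6392
3. ⊥bis P1·P2 via (24.58,59.105): [(0, 61.5692) (27.112, 58.8512) (31, 59.4995) (31, 72) (0, 72)]  |A|=369.5077
4. ⊥bis P1·P3 via (16.6,69.275): [(16.2929, 59.9358) (27.112, 58.8512) (31, 59.4995) (31, 72) (16.6896, 72)]  |A|=183.8607
5. canonical 5-gon: [(16.2929, 59.9358) (27.112, 58.8512) (31, 59.4995) (31, 72) (16.6896, 72)]
6. shoelace: 183.8607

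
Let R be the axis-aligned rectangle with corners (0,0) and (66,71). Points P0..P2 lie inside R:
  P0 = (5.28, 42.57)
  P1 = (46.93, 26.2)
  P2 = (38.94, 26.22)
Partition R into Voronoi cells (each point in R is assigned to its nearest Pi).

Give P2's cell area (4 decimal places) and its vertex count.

1. box [0,66]×[0,71]: [(0, 0) (66, 0) (66, 71) (0, 71)]
2. ⊥bis P2·P0 via (22.11,34.395): [(5.403, 0) (66, 0) (66, 71) (39.8905, 71)]  |A|=3078.0813
3. ⊥bis P2·P1 via (42.935,26.21): [(5.403, 0) (42.8694, 0) (43.0471, 71) (39.8905, 71)]  |A|=1442.1173
4. canonical 4-gon: [(5.403, 0) (42.8694, 0) (43.0471, 71) (39.8905, 71)]
5. shoelace: 1442.1173

Area of P2's cell: 1442.1173 (4 vertices)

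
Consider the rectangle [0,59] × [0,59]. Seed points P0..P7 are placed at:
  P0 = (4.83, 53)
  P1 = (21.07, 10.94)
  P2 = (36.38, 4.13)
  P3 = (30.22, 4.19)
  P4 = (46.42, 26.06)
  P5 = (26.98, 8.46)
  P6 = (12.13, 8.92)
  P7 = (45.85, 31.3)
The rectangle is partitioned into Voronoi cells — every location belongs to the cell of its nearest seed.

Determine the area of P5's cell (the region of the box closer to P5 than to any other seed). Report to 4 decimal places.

Area of P5's cell: 150.2165

1. box [0,59]×[0,59]: [(0, 0) (59, 0) (59, 59) (0, 59)]
2. ⊥bis P5·P0 via (15.905,30.73): [(0, 22.8204) (0, 0) (59, 0) (59, 52.1614)]  |A|=2211.9615
3. ⊥bis P5·P1 via (24.025,9.7): [(37.3184, 41.379) (19.9546, 0) (59, 0) (59, 52.1614)]  |A|=1373.3012
4. ⊥bis P5·P2 via (31.68,6.295): [(50.9678, 48.1669) (37.3184, 41.379) (19.9546, 0) (28.7803, 0)]  |A|=436.0206
5. ⊥bis P5·P3 via (28.6,6.325): [(33.3562, 9.934) (50.9678, 48.1669) (37.3184, 41.379) (19.9546, 0) (20.2643, 0)]  |A|=393.7218
6. ⊥bis P5·P4 via (36.7,17.26): [(33.3562, 9.934) (36.7205, 17.2374) (30.2069, 24.4319) (19.9546, 0) (20.2643, 0)]  |A|=150.2165
7. ⊥bis P5·P6 via (19.555,8.69): [(33.3562, 9.934) (36.7205, 17.2374) (30.2069, 24.4319) (19.9546, 0) (20.2643, 0)]  |A|=150.2165
8. ⊥bis P5·P7 via (36.415,19.88): [(33.3562, 9.934) (36.7205, 17.2374) (30.2069, 24.4319) (19.9546, 0) (20.2643, 0)]  |A|=150.2165
9. canonical 5-gon: [(33.3562, 9.934) (36.7205, 17.2374) (30.2069, 24.4319) (19.9546, 0) (20.2643, 0)]
10. shoelace: 150.2165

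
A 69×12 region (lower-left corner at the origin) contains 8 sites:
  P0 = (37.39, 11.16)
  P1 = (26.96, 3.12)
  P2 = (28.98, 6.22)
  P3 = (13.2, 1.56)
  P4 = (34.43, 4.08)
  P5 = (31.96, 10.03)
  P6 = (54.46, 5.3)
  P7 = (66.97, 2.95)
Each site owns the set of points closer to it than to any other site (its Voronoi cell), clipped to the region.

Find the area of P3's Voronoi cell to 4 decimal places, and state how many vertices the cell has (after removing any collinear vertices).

1. box [0,69]×[0,12]: [(0, 0) (69, 0) (69, 12) (0, 12)]
2. ⊥bis P3·P0 via (25.295,6.36): [(0, 0) (27.819, 0) (23.0567, 12) (0, 12)]  |A|=305.2544
3. ⊥bis P3·P1 via (20.08,2.34): [(0, 0) (20.3453, 0) (18.9848, 12) (0, 12)]  |A|=235.9807
4. ⊥bis P3·P2 via (21.09,3.89): [(0, 0) (20.3453, 0) (19.1654, 10.4072) (18.695, 12) (0, 12)]  |A|=235.7499
5. ⊥bis P3·P4 via (23.815,2.82): [(0, 0) (20.3453, 0) (19.1654, 10.4072) (18.695, 12) (0, 12)]  |A|=235.7499
6. ⊥bis P3·P5 via (22.58,5.795): [(0, 0) (20.3453, 0) (19.1654, 10.4072) (18.695, 12) (0, 12)]  |A|=235.7499
7. ⊥bis P3·P6 via (33.83,3.43): [(0, 0) (20.3453, 0) (19.1654, 10.4072) (18.695, 12) (0, 12)]  |A|=235.7499
8. ⊥bis P3·P7 via (40.085,2.255): [(0, 0) (20.3453, 0) (19.1654, 10.4072) (18.695, 12) (0, 12)]  |A|=235.7499
9. canonical 5-gon: [(0, 0) (20.3453, 0) (19.1654, 10.4072) (18.695, 12) (0, 12)]
10. shoelace: 235.7499

Area of P3's cell: 235.7499 (5 vertices)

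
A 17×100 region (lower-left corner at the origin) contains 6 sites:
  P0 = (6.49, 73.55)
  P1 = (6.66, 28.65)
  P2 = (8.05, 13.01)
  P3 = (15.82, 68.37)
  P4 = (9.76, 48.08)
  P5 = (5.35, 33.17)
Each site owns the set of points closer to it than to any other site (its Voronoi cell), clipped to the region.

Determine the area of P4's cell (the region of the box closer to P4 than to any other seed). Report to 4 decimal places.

Area of P4's cell: 319.6839

1. box [0,17]×[0,100]: [(0, 0) (17, 0) (17, 100) (0, 100)]
2. ⊥bis P4·P0 via (8.125,60.815): [(0, 59.7719) (0, 0) (17, 0) (17, 61.9544)]  |A|=1034.6735
3. ⊥bis P4·P1 via (8.21,38.365): [(0, 59.7719) (0, 39.6749) (17, 36.9626) (17, 61.9544)]  |A|=383.255
4. ⊥bis P4·P2 via (8.905,30.545): [(0, 59.7719) (0, 39.6749) (17, 36.9626) (17, 61.9544)]  |A|=383.255
5. ⊥bis P4·P3 via (12.79,58.225): [(5.3228, 60.4552) (0, 59.7719) (0, 39.6749) (17, 36.9626) (17, 56.9676)]  |A|=354.1389
6. ⊥bis P4·P5 via (7.555,40.625): [(5.3228, 60.4552) (0, 59.7719) (0, 42.8596) (17, 37.8314) (17, 56.9676)]  |A|=319.6839
7. canonical 5-gon: [(5.3228, 60.4552) (0, 59.7719) (0, 42.8596) (17, 37.8314) (17, 56.9676)]
8. shoelace: 319.6839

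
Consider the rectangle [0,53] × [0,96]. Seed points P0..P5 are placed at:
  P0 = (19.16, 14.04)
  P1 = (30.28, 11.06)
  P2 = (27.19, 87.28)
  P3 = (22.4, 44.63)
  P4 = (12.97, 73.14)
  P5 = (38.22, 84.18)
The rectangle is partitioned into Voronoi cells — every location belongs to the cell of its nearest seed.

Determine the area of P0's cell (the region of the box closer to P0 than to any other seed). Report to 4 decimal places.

Area of P0's cell: 761.0089

1. box [0,53]×[0,96]: [(0, 0) (53, 0) (53, 96) (0, 96)]
2. ⊥bis P0·P1 via (24.72,12.55): [(0, 0) (21.3568, 0) (47.0834, 96) (0, 96)]  |A|=3285.1286
3. ⊥bis P0·P2 via (23.175,50.66): [(0, 53.2009) (0, 0) (21.3568, 0) (34.5973, 49.4077)]  |A|=1447.8986
4. ⊥bis P0·P3 via (20.78,29.335): [(0, 31.536) (0, 0) (21.3568, 0) (28.9852, 28.4659)]  |A|=761.0089
5. ⊥bis P0·P4 via (16.065,43.59): [(0, 31.536) (0, 0) (21.3568, 0) (28.9852, 28.4659)]  |A|=761.0089
6. ⊥bis P0·P5 via (28.69,49.11): [(0, 31.536) (0, 0) (21.3568, 0) (28.9852, 28.4659)]  |A|=761.0089
7. canonical 4-gon: [(0, 31.536) (0, 0) (21.3568, 0) (28.9852, 28.4659)]
8. shoelace: 761.0089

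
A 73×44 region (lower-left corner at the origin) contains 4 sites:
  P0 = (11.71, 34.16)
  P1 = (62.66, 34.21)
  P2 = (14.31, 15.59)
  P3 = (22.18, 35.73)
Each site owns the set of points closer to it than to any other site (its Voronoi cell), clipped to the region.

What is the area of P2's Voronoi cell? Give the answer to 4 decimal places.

Area of P2's cell: 991.0307

1. box [0,73]×[0,44]: [(0, 0) (73, 0) (73, 44) (0, 44)]
2. ⊥bis P2·P0 via (13.01,24.875): [(0, 23.0535) (0, 0) (73, 0) (73, 33.2742)]  |A|=2055.9613
3. ⊥bis P2·P1 via (38.485,24.9): [(37.1908, 28.2606) (0, 23.0535) (0, 0) (48.0742, 0)]  |A|=1107.9908
4. ⊥bis P2·P3 via (18.245,25.66): [(41.7259, 16.4845) (18.3431, 25.6217) (0, 23.0535) (0, 0) (48.0742, 0)]  |A|=991.0307
5. canonical 5-gon: [(41.7259, 16.4845) (18.3431, 25.6217) (0, 23.0535) (0, 0) (48.0742, 0)]
6. shoelace: 991.0307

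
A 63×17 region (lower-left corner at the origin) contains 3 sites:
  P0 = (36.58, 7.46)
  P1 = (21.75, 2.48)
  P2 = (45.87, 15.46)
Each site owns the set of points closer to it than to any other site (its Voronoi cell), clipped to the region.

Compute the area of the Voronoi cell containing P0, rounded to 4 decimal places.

Area of P0's cell: 268.5043

1. box [0,63]×[0,17]: [(0, 0) (63, 0) (63, 17) (0, 17)]
2. ⊥bis P0·P1 via (29.165,4.97): [(30.834, 0) (63, 0) (63, 17) (25.1253, 17)]  |A|=595.3467
3. ⊥bis P0·P2 via (41.225,11.46): [(30.834, 0) (51.0937, 0) (36.4543, 17) (25.1253, 17)]  |A|=268.5043
4. canonical 4-gon: [(30.834, 0) (51.0937, 0) (36.4543, 17) (25.1253, 17)]
5. shoelace: 268.5043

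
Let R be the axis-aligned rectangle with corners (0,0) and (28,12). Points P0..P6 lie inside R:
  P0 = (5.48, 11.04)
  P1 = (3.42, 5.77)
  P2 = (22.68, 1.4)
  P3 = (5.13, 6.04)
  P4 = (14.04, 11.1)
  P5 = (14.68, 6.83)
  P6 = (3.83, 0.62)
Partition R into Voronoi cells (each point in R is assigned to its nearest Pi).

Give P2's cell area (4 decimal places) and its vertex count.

Area of P2's cell: 95.7953 (5 vertices)

1. box [0,28]×[0,12]: [(0, 0) (28, 0) (28, 12) (0, 12)]
2. ⊥bis P2·P0 via (14.08,6.22): [(10.5939, 0) (28, 0) (28, 12) (17.3195, 12)]  |A|=168.5196
3. ⊥bis P2·P1 via (13.05,3.585): [(13.3539, 4.9245) (12.2366, 0) (28, 0) (28, 12) (17.3195, 12)]  |A|=164.4749
4. ⊥bis P2·P3 via (13.905,3.72): [(14.9999, 7.8614) (12.9215, 0) (28, 0) (28, 12) (17.3195, 12)]  |A|=159.3707
5. ⊥bis P2·P4 via (18.36,6.25): [(13.4076, 1.8388) (12.9215, 0) (28, 0) (28, 12) (24.8154, 12)]  |A|=117.597
6. ⊥bis P2·P5 via (18.68,4.115): [(22.834, 10.2351) (15.8869, 0) (28, 0) (28, 12) (24.8154, 12)]  |A|=95.7953
7. ⊥bis P2·P6 via (13.255,1.01): [(22.834, 10.2351) (15.8869, 0) (28, 0) (28, 12) (24.8154, 12)]  |A|=95.7953
8. canonical 5-gon: [(22.834, 10.2351) (15.8869, 0) (28, 0) (28, 12) (24.8154, 12)]
9. shoelace: 95.7953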